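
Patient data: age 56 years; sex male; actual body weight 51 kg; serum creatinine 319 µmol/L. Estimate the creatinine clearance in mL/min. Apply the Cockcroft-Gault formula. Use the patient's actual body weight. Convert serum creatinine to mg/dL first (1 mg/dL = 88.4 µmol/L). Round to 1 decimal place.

SCr = 319 / 88.4 = 3.609 mg/dL
CrCl = (140 − 56) × 51 / (72 × 3.609) = 4284.0 / 259.85 ≈ 16.5 mL/min

16.5 mL/min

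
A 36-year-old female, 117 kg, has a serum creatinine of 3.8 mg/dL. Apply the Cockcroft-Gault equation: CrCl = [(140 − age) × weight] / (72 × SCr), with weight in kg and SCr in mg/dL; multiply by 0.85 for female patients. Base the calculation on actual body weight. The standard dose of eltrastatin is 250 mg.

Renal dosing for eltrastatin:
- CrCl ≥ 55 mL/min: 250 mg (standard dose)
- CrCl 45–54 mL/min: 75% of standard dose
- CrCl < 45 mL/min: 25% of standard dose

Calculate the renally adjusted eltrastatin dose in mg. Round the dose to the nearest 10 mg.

CrCl = (140 − 36) × 117 / (72 × 3.8) × 0.85 = 12168.0 / 273.60 × 0.85 ≈ 37.8 mL/min
CrCl ≈ 38 mL/min → bracket < 45 mL/min.
25% of 250 mg = 62.5 mg → 60 mg

60 mg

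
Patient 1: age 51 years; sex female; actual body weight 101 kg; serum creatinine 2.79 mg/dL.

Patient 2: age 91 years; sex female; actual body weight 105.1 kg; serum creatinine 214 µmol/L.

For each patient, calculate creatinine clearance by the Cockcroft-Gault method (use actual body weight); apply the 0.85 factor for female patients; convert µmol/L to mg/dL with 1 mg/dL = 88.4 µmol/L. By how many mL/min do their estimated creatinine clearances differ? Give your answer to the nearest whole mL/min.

13 mL/min

Patient 1: CrCl = (140 − 51) × 101 / (72 × 2.79) × 0.85 = 8989.0 / 200.88 × 0.85 ≈ 38.0 mL/min
Patient 2: SCr = 214 / 88.4 = 2.421 mg/dL
Patient 2: CrCl = (140 − 91) × 105.1 / (72 × 2.421) × 0.85 = 5149.9 / 174.31 × 0.85 ≈ 25.1 mL/min
|38.0 − 25.1| = 12.9 mL/min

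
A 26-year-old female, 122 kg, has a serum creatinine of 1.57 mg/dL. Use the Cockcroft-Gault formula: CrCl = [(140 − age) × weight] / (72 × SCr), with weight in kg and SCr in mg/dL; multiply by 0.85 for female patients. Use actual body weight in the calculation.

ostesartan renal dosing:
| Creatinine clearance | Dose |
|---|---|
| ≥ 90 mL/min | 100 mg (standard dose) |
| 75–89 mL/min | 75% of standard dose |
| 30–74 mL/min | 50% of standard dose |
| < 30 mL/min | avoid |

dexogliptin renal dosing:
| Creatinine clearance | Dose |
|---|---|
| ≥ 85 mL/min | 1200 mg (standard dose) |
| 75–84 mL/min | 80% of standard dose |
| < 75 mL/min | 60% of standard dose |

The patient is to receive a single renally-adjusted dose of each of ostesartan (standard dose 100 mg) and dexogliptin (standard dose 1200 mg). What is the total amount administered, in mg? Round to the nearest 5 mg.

CrCl = (140 − 26) × 122 / (72 × 1.57) × 0.85 = 13908.0 / 113.04 × 0.85 ≈ 104.6 mL/min
CrCl ≈ 105 mL/min.
ostesartan: ≥ 90 mL/min → 100% of 100 mg = 100 mg.
dexogliptin: ≥ 85 mL/min → 100% of 1200 mg = 1200 mg.
Total = 100 + 1200 = 1300 mg.

1300 mg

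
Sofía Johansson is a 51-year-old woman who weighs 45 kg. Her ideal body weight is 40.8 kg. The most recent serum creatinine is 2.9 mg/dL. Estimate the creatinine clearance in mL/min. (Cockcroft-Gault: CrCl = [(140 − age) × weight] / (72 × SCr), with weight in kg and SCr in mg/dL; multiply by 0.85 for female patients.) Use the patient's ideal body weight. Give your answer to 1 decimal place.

CrCl = (140 − 51) × 40.8 / (72 × 2.9) × 0.85 = 3631.2 / 208.80 × 0.85 ≈ 14.8 mL/min

14.8 mL/min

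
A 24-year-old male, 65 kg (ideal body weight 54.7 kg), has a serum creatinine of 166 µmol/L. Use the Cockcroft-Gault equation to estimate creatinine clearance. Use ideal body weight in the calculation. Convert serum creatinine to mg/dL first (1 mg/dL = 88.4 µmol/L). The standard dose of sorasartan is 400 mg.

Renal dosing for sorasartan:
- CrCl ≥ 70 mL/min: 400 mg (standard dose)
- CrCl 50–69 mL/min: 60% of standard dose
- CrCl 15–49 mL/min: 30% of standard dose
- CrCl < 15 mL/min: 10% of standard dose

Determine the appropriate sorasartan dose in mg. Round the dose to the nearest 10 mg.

120 mg

SCr = 166 / 88.4 = 1.878 mg/dL
CrCl = (140 − 24) × 54.7 / (72 × 1.878) = 6345.2 / 135.22 ≈ 46.9 mL/min
CrCl ≈ 47 mL/min → bracket 15–49 mL/min.
30% of 400 mg = 120 mg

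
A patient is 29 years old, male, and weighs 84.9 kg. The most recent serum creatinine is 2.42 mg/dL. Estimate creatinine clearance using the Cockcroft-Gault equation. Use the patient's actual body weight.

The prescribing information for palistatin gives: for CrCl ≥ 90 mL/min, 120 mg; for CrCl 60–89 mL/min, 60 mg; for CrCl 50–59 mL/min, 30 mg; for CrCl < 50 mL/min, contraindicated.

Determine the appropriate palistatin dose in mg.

30 mg

CrCl = (140 − 29) × 84.9 / (72 × 2.42) = 9423.9 / 174.24 ≈ 54.1 mL/min
CrCl ≈ 54 mL/min → bracket 50–59 mL/min.
Dose for this bracket: 30 mg.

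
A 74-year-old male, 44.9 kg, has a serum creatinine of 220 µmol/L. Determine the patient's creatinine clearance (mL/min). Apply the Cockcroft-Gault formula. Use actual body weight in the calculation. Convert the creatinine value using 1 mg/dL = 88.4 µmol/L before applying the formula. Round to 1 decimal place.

SCr = 220 / 88.4 = 2.489 mg/dL
CrCl = (140 − 74) × 44.9 / (72 × 2.489) = 2963.4 / 179.21 ≈ 16.5 mL/min

16.5 mL/min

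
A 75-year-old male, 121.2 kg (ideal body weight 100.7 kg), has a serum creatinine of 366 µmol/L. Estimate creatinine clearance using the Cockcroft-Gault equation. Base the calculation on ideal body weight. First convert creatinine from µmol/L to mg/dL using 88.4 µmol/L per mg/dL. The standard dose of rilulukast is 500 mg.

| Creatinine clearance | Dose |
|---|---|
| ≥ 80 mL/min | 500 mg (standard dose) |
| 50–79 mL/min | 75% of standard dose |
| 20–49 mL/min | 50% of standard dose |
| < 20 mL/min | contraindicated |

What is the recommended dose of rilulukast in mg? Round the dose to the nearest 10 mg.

SCr = 366 / 88.4 = 4.14 mg/dL
CrCl = (140 − 75) × 100.7 / (72 × 4.14) = 6545.5 / 298.08 ≈ 22.0 mL/min
CrCl ≈ 22 mL/min → bracket 20–49 mL/min.
50% of 500 mg = 250 mg

250 mg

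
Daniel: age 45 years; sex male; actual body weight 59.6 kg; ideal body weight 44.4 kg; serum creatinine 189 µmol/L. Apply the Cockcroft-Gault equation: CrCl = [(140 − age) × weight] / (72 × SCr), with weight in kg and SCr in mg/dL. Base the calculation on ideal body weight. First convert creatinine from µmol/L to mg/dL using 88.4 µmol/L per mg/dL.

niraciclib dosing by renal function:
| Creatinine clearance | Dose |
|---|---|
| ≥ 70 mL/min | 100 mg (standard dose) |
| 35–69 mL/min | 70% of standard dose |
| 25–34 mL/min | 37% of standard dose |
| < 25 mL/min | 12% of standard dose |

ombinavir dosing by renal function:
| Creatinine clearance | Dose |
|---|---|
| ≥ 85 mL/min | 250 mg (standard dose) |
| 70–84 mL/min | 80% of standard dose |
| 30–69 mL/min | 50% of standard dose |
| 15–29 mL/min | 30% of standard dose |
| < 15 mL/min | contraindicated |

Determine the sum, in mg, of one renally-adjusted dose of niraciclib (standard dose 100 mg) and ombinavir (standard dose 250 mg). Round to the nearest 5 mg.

110 mg

SCr = 189 / 88.4 = 2.138 mg/dL
CrCl = (140 − 45) × 44.4 / (72 × 2.138) = 4218.0 / 153.94 ≈ 27.4 mL/min
CrCl ≈ 27 mL/min.
niraciclib: 25–34 mL/min → 37% of 100 mg = 37 mg.
ombinavir: 15–29 mL/min → 30% of 250 mg = 75 mg.
Total = 37 + 75 = 112 mg.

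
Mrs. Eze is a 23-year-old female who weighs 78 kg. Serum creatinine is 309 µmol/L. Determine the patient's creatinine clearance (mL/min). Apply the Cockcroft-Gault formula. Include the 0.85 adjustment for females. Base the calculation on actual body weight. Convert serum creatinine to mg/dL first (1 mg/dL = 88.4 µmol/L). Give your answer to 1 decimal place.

30.8 mL/min

SCr = 309 / 88.4 = 3.495 mg/dL
CrCl = (140 − 23) × 78 / (72 × 3.495) × 0.85 = 9126.0 / 251.64 × 0.85 ≈ 30.8 mL/min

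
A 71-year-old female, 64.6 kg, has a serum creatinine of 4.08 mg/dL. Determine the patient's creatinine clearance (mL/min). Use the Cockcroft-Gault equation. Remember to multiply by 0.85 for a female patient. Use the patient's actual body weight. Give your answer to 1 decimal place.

12.9 mL/min

CrCl = (140 − 71) × 64.6 / (72 × 4.08) × 0.85 = 4457.4 / 293.76 × 0.85 ≈ 12.9 mL/min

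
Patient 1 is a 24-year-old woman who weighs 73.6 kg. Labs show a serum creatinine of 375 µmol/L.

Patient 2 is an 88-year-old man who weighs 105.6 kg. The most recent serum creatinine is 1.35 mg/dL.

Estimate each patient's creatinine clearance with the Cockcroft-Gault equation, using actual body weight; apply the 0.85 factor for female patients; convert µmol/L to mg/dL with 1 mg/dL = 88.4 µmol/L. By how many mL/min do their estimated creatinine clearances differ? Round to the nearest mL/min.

33 mL/min

Patient 1: SCr = 375 / 88.4 = 4.242 mg/dL
Patient 1: CrCl = (140 − 24) × 73.6 / (72 × 4.242) × 0.85 = 8537.6 / 305.42 × 0.85 ≈ 23.8 mL/min
Patient 2: CrCl = (140 − 88) × 105.6 / (72 × 1.35) = 5491.2 / 97.20 ≈ 56.5 mL/min
|23.8 − 56.5| = 32.7 mL/min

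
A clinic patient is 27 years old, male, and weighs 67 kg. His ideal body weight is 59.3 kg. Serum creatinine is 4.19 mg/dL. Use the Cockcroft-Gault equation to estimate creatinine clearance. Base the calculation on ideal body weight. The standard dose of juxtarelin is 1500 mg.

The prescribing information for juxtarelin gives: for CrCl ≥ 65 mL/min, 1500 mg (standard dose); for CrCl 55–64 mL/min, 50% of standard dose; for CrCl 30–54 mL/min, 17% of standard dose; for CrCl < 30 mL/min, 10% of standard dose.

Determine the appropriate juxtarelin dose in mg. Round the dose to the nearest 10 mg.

CrCl = (140 − 27) × 59.3 / (72 × 4.19) = 6700.9 / 301.68 ≈ 22.2 mL/min
CrCl ≈ 22 mL/min → bracket < 30 mL/min.
10% of 1500 mg = 150 mg

150 mg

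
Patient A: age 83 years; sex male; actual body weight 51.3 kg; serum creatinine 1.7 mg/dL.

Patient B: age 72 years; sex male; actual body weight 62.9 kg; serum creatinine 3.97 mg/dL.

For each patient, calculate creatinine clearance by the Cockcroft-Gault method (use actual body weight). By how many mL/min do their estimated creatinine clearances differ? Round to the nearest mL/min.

9 mL/min

Patient A: CrCl = (140 − 83) × 51.3 / (72 × 1.7) = 2924.1 / 122.40 ≈ 23.9 mL/min
Patient B: CrCl = (140 − 72) × 62.9 / (72 × 3.97) = 4277.2 / 285.84 ≈ 15.0 mL/min
|23.9 − 15.0| = 8.9 mL/min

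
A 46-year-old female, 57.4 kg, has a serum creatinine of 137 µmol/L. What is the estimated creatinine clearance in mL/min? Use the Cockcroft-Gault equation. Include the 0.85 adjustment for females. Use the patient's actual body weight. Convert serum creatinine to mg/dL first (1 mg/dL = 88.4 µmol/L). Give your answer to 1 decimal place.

41.1 mL/min

SCr = 137 / 88.4 = 1.55 mg/dL
CrCl = (140 − 46) × 57.4 / (72 × 1.55) × 0.85 = 5395.6 / 111.60 × 0.85 ≈ 41.1 mL/min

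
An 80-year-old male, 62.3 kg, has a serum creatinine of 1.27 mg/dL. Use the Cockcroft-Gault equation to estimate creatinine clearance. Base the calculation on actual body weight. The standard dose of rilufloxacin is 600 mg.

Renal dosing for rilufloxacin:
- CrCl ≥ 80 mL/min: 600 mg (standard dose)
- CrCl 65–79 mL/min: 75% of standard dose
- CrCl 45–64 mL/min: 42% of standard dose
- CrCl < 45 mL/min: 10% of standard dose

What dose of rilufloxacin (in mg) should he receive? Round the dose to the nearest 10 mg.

60 mg

CrCl = (140 − 80) × 62.3 / (72 × 1.27) = 3738.0 / 91.44 ≈ 40.9 mL/min
CrCl ≈ 41 mL/min → bracket < 45 mL/min.
10% of 600 mg = 60 mg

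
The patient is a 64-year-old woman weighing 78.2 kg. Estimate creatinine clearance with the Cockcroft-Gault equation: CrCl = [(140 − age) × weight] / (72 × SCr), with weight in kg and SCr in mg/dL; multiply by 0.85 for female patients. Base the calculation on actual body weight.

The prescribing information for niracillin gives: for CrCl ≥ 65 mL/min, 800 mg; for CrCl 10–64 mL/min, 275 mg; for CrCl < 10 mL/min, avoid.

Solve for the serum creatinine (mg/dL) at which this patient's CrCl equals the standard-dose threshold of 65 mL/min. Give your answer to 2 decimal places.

1.08 mg/dL

Standard dose requires CrCl ≥ 65 mL/min.
Set (140 − 64) × 78.2 × 0.85 / (72 × SCr) = 65
SCr = (140 − 64) × 78.2 × 0.85 / (72 × 65) = 1.079 mg/dL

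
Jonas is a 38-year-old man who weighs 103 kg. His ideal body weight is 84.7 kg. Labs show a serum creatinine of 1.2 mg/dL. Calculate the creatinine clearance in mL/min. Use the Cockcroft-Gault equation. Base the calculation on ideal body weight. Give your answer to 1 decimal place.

100.0 mL/min

CrCl = (140 − 38) × 84.7 / (72 × 1.2) = 8639.4 / 86.40 ≈ 100.0 mL/min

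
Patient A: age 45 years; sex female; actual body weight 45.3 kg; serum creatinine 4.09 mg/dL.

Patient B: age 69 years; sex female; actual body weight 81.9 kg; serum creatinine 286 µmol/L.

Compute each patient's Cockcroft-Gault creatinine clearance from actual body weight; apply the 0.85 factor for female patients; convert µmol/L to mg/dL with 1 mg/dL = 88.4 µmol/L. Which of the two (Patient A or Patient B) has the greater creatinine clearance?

Patient A: CrCl = (140 − 45) × 45.3 / (72 × 4.09) × 0.85 = 4303.5 / 294.48 × 0.85 ≈ 12.4 mL/min
Patient B: SCr = 286 / 88.4 = 3.235 mg/dL
Patient B: CrCl = (140 − 69) × 81.9 / (72 × 3.235) × 0.85 = 5814.9 / 232.92 × 0.85 ≈ 21.2 mL/min
12.4 vs 21.2 mL/min → Patient B is higher.

Patient B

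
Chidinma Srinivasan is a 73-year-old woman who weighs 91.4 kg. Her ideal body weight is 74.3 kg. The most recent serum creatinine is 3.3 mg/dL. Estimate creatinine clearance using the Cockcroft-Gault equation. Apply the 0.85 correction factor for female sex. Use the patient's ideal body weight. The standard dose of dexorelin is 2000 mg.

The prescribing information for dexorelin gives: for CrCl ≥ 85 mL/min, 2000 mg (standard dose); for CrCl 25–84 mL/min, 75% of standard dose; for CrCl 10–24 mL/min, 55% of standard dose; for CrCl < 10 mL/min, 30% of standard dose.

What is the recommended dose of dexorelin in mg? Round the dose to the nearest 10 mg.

1100 mg

CrCl = (140 − 73) × 74.3 / (72 × 3.3) × 0.85 = 4978.1 / 237.60 × 0.85 ≈ 17.8 mL/min
CrCl ≈ 18 mL/min → bracket 10–24 mL/min.
55% of 2000 mg = 1100 mg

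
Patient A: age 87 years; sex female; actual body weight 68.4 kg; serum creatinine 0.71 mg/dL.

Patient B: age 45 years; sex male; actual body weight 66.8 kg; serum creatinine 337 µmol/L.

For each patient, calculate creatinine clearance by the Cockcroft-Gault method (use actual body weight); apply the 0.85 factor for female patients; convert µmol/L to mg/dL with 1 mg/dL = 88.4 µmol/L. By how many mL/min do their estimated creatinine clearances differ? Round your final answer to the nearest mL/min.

37 mL/min

Patient A: CrCl = (140 − 87) × 68.4 / (72 × 0.71) × 0.85 = 3625.2 / 51.12 × 0.85 ≈ 60.3 mL/min
Patient B: SCr = 337 / 88.4 = 3.812 mg/dL
Patient B: CrCl = (140 − 45) × 66.8 / (72 × 3.812) = 6346.0 / 274.46 ≈ 23.1 mL/min
|60.3 − 23.1| = 37.2 mL/min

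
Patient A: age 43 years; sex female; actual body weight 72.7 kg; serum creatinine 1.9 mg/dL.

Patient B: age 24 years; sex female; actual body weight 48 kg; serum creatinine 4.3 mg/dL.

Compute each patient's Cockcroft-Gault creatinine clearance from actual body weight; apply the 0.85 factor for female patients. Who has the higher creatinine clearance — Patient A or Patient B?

Patient A

Patient A: CrCl = (140 − 43) × 72.7 / (72 × 1.9) × 0.85 = 7051.9 / 136.80 × 0.85 ≈ 43.8 mL/min
Patient B: CrCl = (140 − 24) × 48 / (72 × 4.3) × 0.85 = 5568.0 / 309.60 × 0.85 ≈ 15.3 mL/min
43.8 vs 15.3 mL/min → Patient A is higher.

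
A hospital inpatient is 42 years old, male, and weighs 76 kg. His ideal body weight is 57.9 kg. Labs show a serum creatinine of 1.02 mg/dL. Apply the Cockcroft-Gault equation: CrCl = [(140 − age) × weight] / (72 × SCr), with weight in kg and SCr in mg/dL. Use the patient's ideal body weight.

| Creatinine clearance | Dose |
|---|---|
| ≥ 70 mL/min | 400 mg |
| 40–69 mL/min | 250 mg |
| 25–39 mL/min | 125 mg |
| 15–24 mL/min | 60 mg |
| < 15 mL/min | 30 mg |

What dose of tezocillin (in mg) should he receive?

400 mg

CrCl = (140 − 42) × 57.9 / (72 × 1.02) = 5674.2 / 73.44 ≈ 77.3 mL/min
CrCl ≈ 77 mL/min → bracket ≥ 70 mL/min.
Dose for this bracket: 400 mg.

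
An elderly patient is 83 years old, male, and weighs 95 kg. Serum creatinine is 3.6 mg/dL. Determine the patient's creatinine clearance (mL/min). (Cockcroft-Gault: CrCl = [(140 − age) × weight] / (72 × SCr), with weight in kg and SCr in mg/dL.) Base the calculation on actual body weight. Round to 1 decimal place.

20.9 mL/min

CrCl = (140 − 83) × 95 / (72 × 3.6) = 5415.0 / 259.20 ≈ 20.9 mL/min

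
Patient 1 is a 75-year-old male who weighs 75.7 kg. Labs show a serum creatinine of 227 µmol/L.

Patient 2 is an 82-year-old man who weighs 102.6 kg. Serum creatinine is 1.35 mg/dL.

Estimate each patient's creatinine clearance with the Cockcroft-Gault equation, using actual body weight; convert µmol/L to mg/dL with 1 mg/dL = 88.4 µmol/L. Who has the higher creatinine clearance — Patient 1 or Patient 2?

Patient 1: SCr = 227 / 88.4 = 2.568 mg/dL
Patient 1: CrCl = (140 − 75) × 75.7 / (72 × 2.568) = 4920.5 / 184.90 ≈ 26.6 mL/min
Patient 2: CrCl = (140 − 82) × 102.6 / (72 × 1.35) = 5950.8 / 97.20 ≈ 61.2 mL/min
26.6 vs 61.2 mL/min → Patient 2 is higher.

Patient 2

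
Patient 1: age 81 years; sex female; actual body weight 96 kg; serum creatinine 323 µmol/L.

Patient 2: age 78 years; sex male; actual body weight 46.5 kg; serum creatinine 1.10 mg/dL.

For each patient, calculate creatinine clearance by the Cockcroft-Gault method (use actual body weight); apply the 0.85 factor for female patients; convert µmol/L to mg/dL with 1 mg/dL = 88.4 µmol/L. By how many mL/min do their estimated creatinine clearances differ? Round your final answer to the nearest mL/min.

18 mL/min

Patient 1: SCr = 323 / 88.4 = 3.654 mg/dL
Patient 1: CrCl = (140 − 81) × 96 / (72 × 3.654) × 0.85 = 5664.0 / 263.09 × 0.85 ≈ 18.3 mL/min
Patient 2: CrCl = (140 − 78) × 46.5 / (72 × 1.1) = 2883.0 / 79.20 ≈ 36.4 mL/min
|18.3 − 36.4| = 18.1 mL/min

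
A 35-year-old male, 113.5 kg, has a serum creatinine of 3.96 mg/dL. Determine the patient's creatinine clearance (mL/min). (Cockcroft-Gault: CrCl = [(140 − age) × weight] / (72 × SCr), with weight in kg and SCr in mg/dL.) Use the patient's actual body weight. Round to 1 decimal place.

41.8 mL/min

CrCl = (140 − 35) × 113.5 / (72 × 3.96) = 11917.5 / 285.12 ≈ 41.8 mL/min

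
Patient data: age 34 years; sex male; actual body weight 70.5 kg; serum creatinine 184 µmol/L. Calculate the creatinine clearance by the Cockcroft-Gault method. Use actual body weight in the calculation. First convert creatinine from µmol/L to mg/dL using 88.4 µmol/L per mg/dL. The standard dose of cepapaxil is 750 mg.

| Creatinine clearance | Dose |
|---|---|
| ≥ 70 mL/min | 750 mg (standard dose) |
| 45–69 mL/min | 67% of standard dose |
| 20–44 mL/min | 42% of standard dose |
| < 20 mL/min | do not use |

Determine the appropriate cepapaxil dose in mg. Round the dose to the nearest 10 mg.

SCr = 184 / 88.4 = 2.081 mg/dL
CrCl = (140 − 34) × 70.5 / (72 × 2.081) = 7473.0 / 149.83 ≈ 49.9 mL/min
CrCl ≈ 50 mL/min → bracket 45–69 mL/min.
67% of 750 mg = 502.5 mg → 500 mg

500 mg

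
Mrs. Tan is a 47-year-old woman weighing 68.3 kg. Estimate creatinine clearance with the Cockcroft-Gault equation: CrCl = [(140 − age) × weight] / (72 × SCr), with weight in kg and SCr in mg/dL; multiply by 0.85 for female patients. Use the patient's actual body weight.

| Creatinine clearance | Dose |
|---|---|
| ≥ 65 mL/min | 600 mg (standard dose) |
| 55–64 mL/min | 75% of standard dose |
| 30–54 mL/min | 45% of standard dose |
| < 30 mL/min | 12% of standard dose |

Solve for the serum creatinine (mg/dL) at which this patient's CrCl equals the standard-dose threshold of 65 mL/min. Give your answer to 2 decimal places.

Standard dose requires CrCl ≥ 65 mL/min.
Set (140 − 47) × 68.3 × 0.85 / (72 × SCr) = 65
SCr = (140 − 47) × 68.3 × 0.85 / (72 × 65) = 1.154 mg/dL

1.15 mg/dL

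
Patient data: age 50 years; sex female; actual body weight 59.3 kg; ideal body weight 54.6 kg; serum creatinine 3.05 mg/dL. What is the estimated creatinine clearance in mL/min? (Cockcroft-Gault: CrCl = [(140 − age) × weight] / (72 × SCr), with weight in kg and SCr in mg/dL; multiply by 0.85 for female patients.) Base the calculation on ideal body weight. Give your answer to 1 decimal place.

19.0 mL/min

CrCl = (140 − 50) × 54.6 / (72 × 3.05) × 0.85 = 4914.0 / 219.60 × 0.85 ≈ 19.0 mL/min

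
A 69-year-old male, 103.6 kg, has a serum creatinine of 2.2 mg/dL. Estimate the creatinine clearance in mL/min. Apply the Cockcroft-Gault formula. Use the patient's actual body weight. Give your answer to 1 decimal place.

CrCl = (140 − 69) × 103.6 / (72 × 2.2) = 7355.6 / 158.40 ≈ 46.4 mL/min

46.4 mL/min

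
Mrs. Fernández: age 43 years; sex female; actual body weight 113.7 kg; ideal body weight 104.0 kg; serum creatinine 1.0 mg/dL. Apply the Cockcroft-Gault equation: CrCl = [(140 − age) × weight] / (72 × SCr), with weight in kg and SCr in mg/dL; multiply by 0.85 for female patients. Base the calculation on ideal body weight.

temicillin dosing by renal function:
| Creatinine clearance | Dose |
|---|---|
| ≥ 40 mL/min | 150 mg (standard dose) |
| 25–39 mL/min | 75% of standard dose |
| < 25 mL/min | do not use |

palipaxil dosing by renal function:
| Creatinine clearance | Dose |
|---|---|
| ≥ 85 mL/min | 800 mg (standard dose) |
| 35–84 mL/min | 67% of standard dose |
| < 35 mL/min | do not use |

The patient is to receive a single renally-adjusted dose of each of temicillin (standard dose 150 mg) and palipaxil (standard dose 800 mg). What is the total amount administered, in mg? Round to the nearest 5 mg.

950 mg

CrCl = (140 − 43) × 104 / (72 × 1) × 0.85 = 10088.0 / 72.00 × 0.85 ≈ 119.1 mL/min
CrCl ≈ 119 mL/min.
temicillin: ≥ 40 mL/min → 100% of 150 mg = 150 mg.
palipaxil: ≥ 85 mL/min → 100% of 800 mg = 800 mg.
Total = 150 + 800 = 950 mg.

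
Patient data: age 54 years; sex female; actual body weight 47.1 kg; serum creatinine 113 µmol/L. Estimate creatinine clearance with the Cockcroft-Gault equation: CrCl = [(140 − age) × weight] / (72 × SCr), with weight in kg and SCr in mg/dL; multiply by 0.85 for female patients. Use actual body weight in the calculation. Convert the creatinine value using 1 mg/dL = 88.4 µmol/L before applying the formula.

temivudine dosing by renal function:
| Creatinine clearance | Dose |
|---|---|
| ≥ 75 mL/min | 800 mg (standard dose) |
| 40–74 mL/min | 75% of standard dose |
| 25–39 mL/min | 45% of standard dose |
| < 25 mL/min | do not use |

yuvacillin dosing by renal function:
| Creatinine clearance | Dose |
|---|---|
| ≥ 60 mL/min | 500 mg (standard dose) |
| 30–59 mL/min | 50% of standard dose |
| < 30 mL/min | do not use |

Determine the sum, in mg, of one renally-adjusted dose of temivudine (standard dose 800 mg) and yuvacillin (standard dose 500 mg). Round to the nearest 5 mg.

610 mg

SCr = 113 / 88.4 = 1.278 mg/dL
CrCl = (140 − 54) × 47.1 / (72 × 1.278) × 0.85 = 4050.6 / 92.02 × 0.85 ≈ 37.4 mL/min
CrCl ≈ 37 mL/min.
temivudine: 25–39 mL/min → 45% of 800 mg = 360 mg.
yuvacillin: 30–59 mL/min → 50% of 500 mg = 250 mg.
Total = 360 + 250 = 610 mg.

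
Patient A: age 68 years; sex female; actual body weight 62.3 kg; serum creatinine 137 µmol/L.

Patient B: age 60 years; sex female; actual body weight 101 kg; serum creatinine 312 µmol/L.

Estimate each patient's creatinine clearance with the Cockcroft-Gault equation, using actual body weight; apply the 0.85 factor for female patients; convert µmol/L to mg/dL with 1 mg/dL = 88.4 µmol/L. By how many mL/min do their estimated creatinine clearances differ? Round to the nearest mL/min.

7 mL/min

Patient A: SCr = 137 / 88.4 = 1.55 mg/dL
Patient A: CrCl = (140 − 68) × 62.3 / (72 × 1.55) × 0.85 = 4485.6 / 111.60 × 0.85 ≈ 34.2 mL/min
Patient B: SCr = 312 / 88.4 = 3.529 mg/dL
Patient B: CrCl = (140 − 60) × 101 / (72 × 3.529) × 0.85 = 8080.0 / 254.09 × 0.85 ≈ 27.0 mL/min
|34.2 − 27.0| = 7.2 mL/min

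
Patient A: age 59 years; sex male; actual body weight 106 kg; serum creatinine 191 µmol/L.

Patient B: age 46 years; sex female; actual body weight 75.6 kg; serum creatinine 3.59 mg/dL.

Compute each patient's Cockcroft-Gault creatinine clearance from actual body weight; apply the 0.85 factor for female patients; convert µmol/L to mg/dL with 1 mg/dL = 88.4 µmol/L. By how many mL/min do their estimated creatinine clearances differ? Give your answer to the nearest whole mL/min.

32 mL/min

Patient A: SCr = 191 / 88.4 = 2.161 mg/dL
Patient A: CrCl = (140 − 59) × 106 / (72 × 2.161) = 8586.0 / 155.59 ≈ 55.2 mL/min
Patient B: CrCl = (140 − 46) × 75.6 / (72 × 3.59) × 0.85 = 7106.4 / 258.48 × 0.85 ≈ 23.4 mL/min
|55.2 − 23.4| = 31.8 mL/min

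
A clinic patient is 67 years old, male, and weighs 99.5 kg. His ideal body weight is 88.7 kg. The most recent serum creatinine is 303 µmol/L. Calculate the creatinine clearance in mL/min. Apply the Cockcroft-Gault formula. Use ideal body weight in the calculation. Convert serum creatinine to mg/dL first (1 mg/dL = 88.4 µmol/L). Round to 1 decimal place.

26.2 mL/min

SCr = 303 / 88.4 = 3.428 mg/dL
CrCl = (140 − 67) × 88.7 / (72 × 3.428) = 6475.1 / 246.82 ≈ 26.2 mL/min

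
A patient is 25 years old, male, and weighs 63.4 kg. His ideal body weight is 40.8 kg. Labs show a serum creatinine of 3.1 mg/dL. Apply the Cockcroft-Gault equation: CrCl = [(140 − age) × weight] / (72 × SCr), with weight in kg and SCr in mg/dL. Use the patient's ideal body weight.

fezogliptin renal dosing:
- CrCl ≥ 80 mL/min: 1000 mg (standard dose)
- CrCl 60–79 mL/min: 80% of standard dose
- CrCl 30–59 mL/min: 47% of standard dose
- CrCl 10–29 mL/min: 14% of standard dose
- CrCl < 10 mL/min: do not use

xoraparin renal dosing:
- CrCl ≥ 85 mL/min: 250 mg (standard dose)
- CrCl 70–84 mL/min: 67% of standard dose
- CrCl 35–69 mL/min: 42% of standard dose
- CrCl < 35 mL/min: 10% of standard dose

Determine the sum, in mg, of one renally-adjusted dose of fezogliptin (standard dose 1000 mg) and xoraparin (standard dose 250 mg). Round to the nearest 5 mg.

165 mg

CrCl = (140 − 25) × 40.8 / (72 × 3.1) = 4692.0 / 223.20 ≈ 21.0 mL/min
CrCl ≈ 21 mL/min.
fezogliptin: 10–29 mL/min → 14% of 1000 mg = 140 mg.
xoraparin: < 35 mL/min → 10% of 250 mg = 25 mg.
Total = 140 + 25 = 165 mg.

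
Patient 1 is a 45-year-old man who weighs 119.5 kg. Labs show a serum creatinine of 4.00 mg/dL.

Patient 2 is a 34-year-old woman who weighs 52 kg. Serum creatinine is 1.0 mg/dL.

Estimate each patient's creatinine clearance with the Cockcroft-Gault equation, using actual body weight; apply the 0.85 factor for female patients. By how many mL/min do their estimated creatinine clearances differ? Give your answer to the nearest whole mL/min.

26 mL/min

Patient 1: CrCl = (140 − 45) × 119.5 / (72 × 4) = 11352.5 / 288.00 ≈ 39.4 mL/min
Patient 2: CrCl = (140 − 34) × 52 / (72 × 1) × 0.85 = 5512.0 / 72.00 × 0.85 ≈ 65.1 mL/min
|39.4 − 65.1| = 25.7 mL/min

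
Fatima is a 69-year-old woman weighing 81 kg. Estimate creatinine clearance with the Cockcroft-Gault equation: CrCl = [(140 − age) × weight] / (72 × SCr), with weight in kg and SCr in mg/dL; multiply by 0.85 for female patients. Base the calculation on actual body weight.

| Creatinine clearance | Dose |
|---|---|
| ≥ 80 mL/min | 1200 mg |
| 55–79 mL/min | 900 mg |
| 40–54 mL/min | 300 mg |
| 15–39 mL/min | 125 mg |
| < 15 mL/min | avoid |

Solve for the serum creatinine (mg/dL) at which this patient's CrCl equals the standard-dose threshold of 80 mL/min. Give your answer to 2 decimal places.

0.85 mg/dL

Standard dose requires CrCl ≥ 80 mL/min.
Set (140 − 69) × 81 × 0.85 / (72 × SCr) = 80
SCr = (140 − 69) × 81 × 0.85 / (72 × 80) = 0.849 mg/dL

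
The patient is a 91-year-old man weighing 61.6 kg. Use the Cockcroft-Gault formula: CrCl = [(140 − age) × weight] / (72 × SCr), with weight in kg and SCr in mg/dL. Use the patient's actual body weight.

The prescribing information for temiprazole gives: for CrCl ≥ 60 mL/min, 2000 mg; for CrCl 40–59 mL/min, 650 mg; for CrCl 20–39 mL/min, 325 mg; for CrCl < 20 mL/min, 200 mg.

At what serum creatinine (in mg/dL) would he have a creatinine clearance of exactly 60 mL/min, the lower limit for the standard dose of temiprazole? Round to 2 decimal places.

Standard dose requires CrCl ≥ 60 mL/min.
Set (140 − 91) × 61.6 / (72 × SCr) = 60
SCr = (140 − 91) × 61.6 / (72 × 60) = 0.699 mg/dL

0.70 mg/dL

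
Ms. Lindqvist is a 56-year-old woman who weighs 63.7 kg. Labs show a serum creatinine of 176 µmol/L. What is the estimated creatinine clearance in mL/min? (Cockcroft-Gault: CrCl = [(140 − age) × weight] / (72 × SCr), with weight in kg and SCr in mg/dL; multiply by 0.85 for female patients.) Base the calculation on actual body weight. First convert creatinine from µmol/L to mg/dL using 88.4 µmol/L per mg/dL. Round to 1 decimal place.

SCr = 176 / 88.4 = 1.991 mg/dL
CrCl = (140 − 56) × 63.7 / (72 × 1.991) × 0.85 = 5350.8 / 143.35 × 0.85 ≈ 31.7 mL/min

31.7 mL/min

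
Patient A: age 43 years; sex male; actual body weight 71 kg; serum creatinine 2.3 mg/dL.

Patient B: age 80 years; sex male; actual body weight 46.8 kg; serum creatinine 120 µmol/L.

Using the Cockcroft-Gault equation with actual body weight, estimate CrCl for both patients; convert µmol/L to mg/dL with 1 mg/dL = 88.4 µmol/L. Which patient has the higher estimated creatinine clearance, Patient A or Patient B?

Patient A: CrCl = (140 − 43) × 71 / (72 × 2.3) = 6887.0 / 165.60 ≈ 41.6 mL/min
Patient B: SCr = 120 / 88.4 = 1.357 mg/dL
Patient B: CrCl = (140 − 80) × 46.8 / (72 × 1.357) = 2808.0 / 97.70 ≈ 28.7 mL/min
41.6 vs 28.7 mL/min → Patient A is higher.

Patient A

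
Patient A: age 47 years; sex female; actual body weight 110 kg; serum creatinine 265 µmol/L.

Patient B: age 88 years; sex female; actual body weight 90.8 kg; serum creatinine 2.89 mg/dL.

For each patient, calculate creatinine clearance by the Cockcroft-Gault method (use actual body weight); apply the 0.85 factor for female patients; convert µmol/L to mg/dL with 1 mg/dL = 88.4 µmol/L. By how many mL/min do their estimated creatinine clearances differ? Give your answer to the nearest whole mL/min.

21 mL/min

Patient A: SCr = 265 / 88.4 = 2.998 mg/dL
Patient A: CrCl = (140 − 47) × 110 / (72 × 2.998) × 0.85 = 10230.0 / 215.86 × 0.85 ≈ 40.3 mL/min
Patient B: CrCl = (140 − 88) × 90.8 / (72 × 2.89) × 0.85 = 4721.6 / 208.08 × 0.85 ≈ 19.3 mL/min
|40.3 − 19.3| = 21.0 mL/min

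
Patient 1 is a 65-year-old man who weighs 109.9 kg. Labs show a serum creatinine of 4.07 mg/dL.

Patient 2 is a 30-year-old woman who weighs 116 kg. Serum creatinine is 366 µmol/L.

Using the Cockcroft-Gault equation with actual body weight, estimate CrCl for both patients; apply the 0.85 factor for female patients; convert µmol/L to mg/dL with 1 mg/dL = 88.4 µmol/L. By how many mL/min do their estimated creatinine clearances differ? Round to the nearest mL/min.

8 mL/min

Patient 1: CrCl = (140 − 65) × 109.9 / (72 × 4.07) = 8242.5 / 293.04 ≈ 28.1 mL/min
Patient 2: SCr = 366 / 88.4 = 4.14 mg/dL
Patient 2: CrCl = (140 − 30) × 116 / (72 × 4.14) × 0.85 = 12760.0 / 298.08 × 0.85 ≈ 36.4 mL/min
|28.1 − 36.4| = 8.3 mL/min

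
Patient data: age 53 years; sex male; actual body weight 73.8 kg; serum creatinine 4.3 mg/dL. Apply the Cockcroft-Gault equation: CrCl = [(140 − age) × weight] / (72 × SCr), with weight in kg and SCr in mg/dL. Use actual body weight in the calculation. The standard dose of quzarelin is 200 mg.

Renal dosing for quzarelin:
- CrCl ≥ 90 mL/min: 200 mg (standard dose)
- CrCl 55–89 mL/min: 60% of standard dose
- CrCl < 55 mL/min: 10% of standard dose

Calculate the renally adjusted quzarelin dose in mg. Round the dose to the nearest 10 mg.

CrCl = (140 − 53) × 73.8 / (72 × 4.3) = 6420.6 / 309.60 ≈ 20.7 mL/min
CrCl ≈ 21 mL/min → bracket < 55 mL/min.
10% of 200 mg = 20 mg

20 mg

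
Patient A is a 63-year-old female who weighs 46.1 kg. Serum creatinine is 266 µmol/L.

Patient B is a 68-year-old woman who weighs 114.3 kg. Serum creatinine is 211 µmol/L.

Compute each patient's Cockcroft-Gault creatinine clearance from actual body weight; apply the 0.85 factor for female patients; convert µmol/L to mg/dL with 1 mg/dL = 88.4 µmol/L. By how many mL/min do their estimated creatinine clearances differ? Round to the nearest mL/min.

Patient A: SCr = 266 / 88.4 = 3.009 mg/dL
Patient A: CrCl = (140 − 63) × 46.1 / (72 × 3.009) × 0.85 = 3549.7 / 216.65 × 0.85 ≈ 13.9 mL/min
Patient B: SCr = 211 / 88.4 = 2.387 mg/dL
Patient B: CrCl = (140 − 68) × 114.3 / (72 × 2.387) × 0.85 = 8229.6 / 171.86 × 0.85 ≈ 40.7 mL/min
|13.9 − 40.7| = 26.8 mL/min

27 mL/min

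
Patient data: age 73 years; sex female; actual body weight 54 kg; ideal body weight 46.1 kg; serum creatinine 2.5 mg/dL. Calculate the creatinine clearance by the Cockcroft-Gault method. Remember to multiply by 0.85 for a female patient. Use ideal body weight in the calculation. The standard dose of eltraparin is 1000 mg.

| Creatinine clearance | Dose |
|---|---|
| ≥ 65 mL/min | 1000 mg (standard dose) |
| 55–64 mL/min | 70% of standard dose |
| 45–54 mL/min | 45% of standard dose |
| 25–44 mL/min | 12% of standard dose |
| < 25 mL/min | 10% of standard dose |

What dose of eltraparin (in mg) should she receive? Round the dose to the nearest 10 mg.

100 mg

CrCl = (140 − 73) × 46.1 / (72 × 2.5) × 0.85 = 3088.7 / 180.00 × 0.85 ≈ 14.6 mL/min
CrCl ≈ 15 mL/min → bracket < 25 mL/min.
10% of 1000 mg = 100 mg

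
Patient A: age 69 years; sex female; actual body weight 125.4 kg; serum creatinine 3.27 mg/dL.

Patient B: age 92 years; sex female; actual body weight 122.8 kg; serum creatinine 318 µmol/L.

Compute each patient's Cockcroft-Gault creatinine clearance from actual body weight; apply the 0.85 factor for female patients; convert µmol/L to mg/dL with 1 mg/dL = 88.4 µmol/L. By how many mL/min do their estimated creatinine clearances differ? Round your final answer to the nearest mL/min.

Patient A: CrCl = (140 − 69) × 125.4 / (72 × 3.27) × 0.85 = 8903.4 / 235.44 × 0.85 ≈ 32.1 mL/min
Patient B: SCr = 318 / 88.4 = 3.597 mg/dL
Patient B: CrCl = (140 − 92) × 122.8 / (72 × 3.597) × 0.85 = 5894.4 / 258.98 × 0.85 ≈ 19.3 mL/min
|32.1 − 19.3| = 12.8 mL/min

13 mL/min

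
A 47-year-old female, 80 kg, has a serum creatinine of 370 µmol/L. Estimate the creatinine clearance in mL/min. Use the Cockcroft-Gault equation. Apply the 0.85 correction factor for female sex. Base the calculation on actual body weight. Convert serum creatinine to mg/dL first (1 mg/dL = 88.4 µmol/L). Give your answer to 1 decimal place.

SCr = 370 / 88.4 = 4.186 mg/dL
CrCl = (140 − 47) × 80 / (72 × 4.186) × 0.85 = 7440.0 / 301.39 × 0.85 ≈ 21.0 mL/min

21.0 mL/min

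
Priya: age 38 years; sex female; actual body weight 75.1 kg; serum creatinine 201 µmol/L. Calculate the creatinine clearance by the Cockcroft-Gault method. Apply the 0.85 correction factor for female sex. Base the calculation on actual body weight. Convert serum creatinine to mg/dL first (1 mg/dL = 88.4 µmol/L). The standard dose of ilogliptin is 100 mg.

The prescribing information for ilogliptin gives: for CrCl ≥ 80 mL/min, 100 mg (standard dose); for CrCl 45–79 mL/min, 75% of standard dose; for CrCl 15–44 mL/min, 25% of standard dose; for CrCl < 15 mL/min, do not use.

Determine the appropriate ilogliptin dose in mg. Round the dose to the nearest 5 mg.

SCr = 201 / 88.4 = 2.274 mg/dL
CrCl = (140 − 38) × 75.1 / (72 × 2.274) × 0.85 = 7660.2 / 163.73 × 0.85 ≈ 39.8 mL/min
CrCl ≈ 40 mL/min → bracket 15–44 mL/min.
25% of 100 mg = 25 mg

25 mg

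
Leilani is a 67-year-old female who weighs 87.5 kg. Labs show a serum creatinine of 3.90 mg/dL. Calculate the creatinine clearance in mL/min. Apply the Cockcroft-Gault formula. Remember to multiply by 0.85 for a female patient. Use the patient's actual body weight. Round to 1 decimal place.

19.3 mL/min

CrCl = (140 − 67) × 87.5 / (72 × 3.9) × 0.85 = 6387.5 / 280.80 × 0.85 ≈ 19.3 mL/min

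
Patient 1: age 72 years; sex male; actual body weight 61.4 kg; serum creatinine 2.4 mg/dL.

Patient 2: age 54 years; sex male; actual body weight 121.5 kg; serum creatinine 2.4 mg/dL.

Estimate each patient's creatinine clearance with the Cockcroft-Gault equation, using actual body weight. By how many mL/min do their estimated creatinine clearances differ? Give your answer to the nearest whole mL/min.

36 mL/min

Patient 1: CrCl = (140 − 72) × 61.4 / (72 × 2.4) = 4175.2 / 172.80 ≈ 24.2 mL/min
Patient 2: CrCl = (140 − 54) × 121.5 / (72 × 2.4) = 10449.0 / 172.80 ≈ 60.5 mL/min
|24.2 − 60.5| = 36.3 mL/min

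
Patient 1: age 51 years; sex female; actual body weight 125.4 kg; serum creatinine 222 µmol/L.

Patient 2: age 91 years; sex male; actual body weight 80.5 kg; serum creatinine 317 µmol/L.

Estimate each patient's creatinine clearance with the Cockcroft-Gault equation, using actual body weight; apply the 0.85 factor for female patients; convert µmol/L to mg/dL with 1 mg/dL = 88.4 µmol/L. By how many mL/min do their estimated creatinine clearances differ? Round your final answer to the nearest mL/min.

37 mL/min

Patient 1: SCr = 222 / 88.4 = 2.511 mg/dL
Patient 1: CrCl = (140 − 51) × 125.4 / (72 × 2.511) × 0.85 = 11160.6 / 180.79 × 0.85 ≈ 52.5 mL/min
Patient 2: SCr = 317 / 88.4 = 3.586 mg/dL
Patient 2: CrCl = (140 − 91) × 80.5 / (72 × 3.586) = 3944.5 / 258.19 ≈ 15.3 mL/min
|52.5 − 15.3| = 37.2 mL/min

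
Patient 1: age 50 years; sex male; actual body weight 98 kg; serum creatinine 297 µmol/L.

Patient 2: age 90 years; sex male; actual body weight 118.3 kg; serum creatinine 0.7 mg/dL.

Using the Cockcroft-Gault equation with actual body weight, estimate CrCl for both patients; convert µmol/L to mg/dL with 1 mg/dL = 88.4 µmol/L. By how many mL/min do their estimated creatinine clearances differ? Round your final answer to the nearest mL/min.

81 mL/min

Patient 1: SCr = 297 / 88.4 = 3.36 mg/dL
Patient 1: CrCl = (140 − 50) × 98 / (72 × 3.36) = 8820.0 / 241.92 ≈ 36.5 mL/min
Patient 2: CrCl = (140 − 90) × 118.3 / (72 × 0.7) = 5915.0 / 50.40 ≈ 117.4 mL/min
|36.5 − 117.4| = 80.9 mL/min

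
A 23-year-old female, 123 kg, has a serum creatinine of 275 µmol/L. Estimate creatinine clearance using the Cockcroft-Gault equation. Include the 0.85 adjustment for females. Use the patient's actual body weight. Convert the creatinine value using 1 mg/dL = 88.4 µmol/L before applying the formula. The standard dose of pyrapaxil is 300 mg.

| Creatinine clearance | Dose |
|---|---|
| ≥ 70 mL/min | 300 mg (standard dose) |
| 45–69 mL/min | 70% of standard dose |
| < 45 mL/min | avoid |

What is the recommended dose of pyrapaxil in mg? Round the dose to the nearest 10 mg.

210 mg

SCr = 275 / 88.4 = 3.111 mg/dL
CrCl = (140 − 23) × 123 / (72 × 3.111) × 0.85 = 14391.0 / 223.99 × 0.85 ≈ 54.6 mL/min
CrCl ≈ 55 mL/min → bracket 45–69 mL/min.
70% of 300 mg = 210 mg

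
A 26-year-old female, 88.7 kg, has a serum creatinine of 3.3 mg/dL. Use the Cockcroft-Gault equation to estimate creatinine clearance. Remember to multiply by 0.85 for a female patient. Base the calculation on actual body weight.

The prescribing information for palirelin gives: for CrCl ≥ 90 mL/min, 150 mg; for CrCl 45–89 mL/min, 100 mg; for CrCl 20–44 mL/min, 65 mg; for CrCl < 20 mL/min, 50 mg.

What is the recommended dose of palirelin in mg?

65 mg

CrCl = (140 − 26) × 88.7 / (72 × 3.3) × 0.85 = 10111.8 / 237.60 × 0.85 ≈ 36.2 mL/min
CrCl ≈ 36 mL/min → bracket 20–44 mL/min.
Dose for this bracket: 65 mg.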